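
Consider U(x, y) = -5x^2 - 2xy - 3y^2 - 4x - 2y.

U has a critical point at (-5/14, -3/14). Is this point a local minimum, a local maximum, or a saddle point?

The Hessian of U is constant: H = [[-10, -2], [-2, -6]].
det(H) = (-10)·(-6) − (-2)² = 56.
det(H) > 0 and tr(H) = -16 < 0, so H is negative definite and the point is a local maximum.

local maximum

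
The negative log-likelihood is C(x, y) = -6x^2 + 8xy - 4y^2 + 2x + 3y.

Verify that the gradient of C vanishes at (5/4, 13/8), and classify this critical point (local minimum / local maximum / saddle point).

local maximum

∇C = (-12x + 8y + 2, 8x - 8y + 3); substituting (5/4, 13/8) gives ∇C = (0, 0), so (5/4, 13/8) is indeed a critical point.
The Hessian of C is constant: H = [[-12, 8], [8, -8]].
det(H) = (-12)·(-8) − 8² = 32.
det(H) > 0 and tr(H) = -20 < 0, so H is negative definite and the point is a local maximum.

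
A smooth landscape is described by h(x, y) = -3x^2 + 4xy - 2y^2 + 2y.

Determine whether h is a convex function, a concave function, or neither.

concave

h is quadratic, so its Hessian is the constant matrix H = [[-6, 4], [4, -4]].
det(H) = 8, tr(H) = -10.
det(H) > 0 and tr(H) < 0, so H is negative definite everywhere: concave.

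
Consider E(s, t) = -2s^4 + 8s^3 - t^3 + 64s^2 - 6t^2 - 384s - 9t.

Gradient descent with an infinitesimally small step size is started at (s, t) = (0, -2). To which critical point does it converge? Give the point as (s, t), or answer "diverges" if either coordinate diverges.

(3, -3)

E is separable, so gradient descent decouples: s follows -∂E/∂s, t follows -∂E/∂t.
∂E/∂s = -8(s - 4)(s - 3)(s + 4); at s=0 this is -384, so s increases.
∂E/∂t = -3(t + 1)(t + 3); at t=-2 this is 3, so t decreases.
s converges to its nearest critical value 3 (a local min of the s-part); t converges to -3. The iterate converges to (3, -3).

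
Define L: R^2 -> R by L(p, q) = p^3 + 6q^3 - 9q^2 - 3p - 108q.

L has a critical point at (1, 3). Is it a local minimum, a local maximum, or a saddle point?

local minimum

The mixed partial ∂²L/∂p∂q is 0, so the Hessian at any point is diag(L_pp, L_qq) = diag(6p, 18(2q - 1)).
At (1, 3): H = diag(6, 90).
Both eigenvalues are positive, so H is positive definite: a local minimum.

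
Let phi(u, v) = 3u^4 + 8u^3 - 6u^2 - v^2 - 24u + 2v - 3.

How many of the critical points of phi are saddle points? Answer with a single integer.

phi separates as a function of u plus a function of v, so ∇phi=0 decouples.
∂phi/∂u = 12(u - 1)(u + 1)(u + 2) = 0 at u ∈ {-2, -1, 1}; ∂phi/∂v = -2(v - 1) = 0 at v ∈ {1}.
The Hessian is diagonal: diag(phi_uu, phi_vv). Second derivatives: phi_uu(-2)=36, phi_uu(-1)=-24, phi_uu(1)=72; phi_vv(1)=-2.
Saddle points occur where the two diagonal entries have opposite signs: (-2, 1), (1, 1). Count: 2.

2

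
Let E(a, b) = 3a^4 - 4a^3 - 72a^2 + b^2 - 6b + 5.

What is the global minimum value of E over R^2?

-644

E(a,b) separates as P(a) + Q(b) + 5, so its minimum is min P + min Q + 5.
P'(a) = 12a(a - 4)(a + 3) vanishes at a ∈ {-3, 0, 4}; Q'(b) = 2b - 6 vanishes at b ∈ {3}.
Local minima of P (where P''>0): P(-3)=-297, P(4)=-640. Local minima of Q: Q(3)=-9.
So the global minimum of E is P(4) + Q(3) + 5 = -640 − 9 + 5 = -644, attained at (4, 3).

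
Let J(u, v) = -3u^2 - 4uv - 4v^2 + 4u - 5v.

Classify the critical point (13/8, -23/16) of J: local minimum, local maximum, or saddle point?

The Hessian of J is constant: H = [[-6, -4], [-4, -8]].
det(H) = (-6)·(-8) − (-4)² = 32.
det(H) > 0 and tr(H) = -14 < 0, so H is negative definite and the point is a local maximum.

local maximum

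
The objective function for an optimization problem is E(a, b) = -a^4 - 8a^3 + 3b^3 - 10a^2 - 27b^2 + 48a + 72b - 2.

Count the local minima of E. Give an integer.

1

E separates as a function of a plus a function of b, so ∇E=0 decouples.
∂E/∂a = -4(a - 1)(a + 3)(a + 4) = 0 at a ∈ {-4, -3, 1}; ∂E/∂b = 9(b - 4)(b - 2) = 0 at b ∈ {2, 4}.
The Hessian is diagonal: diag(E_aa, E_bb). Second derivatives: E_aa(-4)=-20, E_aa(-3)=16, E_aa(1)=-80; E_bb(2)=-18, E_bb(4)=18.
Local minima occur where both diagonal entries positive: (-3, 4). Count: 1.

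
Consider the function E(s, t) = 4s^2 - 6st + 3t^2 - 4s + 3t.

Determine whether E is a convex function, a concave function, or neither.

E is quadratic, so its Hessian is the constant matrix H = [[8, -6], [-6, 6]].
det(H) = 12, tr(H) = 14.
det(H) > 0 and tr(H) > 0, so H is positive definite everywhere: convex.

convex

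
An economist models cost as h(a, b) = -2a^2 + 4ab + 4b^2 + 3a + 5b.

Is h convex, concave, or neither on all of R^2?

neither

h is quadratic, so its Hessian is the constant matrix H = [[-4, 4], [4, 8]].
det(H) = -48, tr(H) = 4.
det(H) < 0, so H is indefinite: neither convex nor concave.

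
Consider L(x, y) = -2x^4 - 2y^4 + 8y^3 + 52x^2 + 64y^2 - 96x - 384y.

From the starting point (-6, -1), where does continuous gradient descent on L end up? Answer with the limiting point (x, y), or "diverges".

L is separable, so gradient descent decouples: x follows -∂L/∂x, y follows -∂L/∂y.
∂L/∂x = -8(x - 3)(x - 1)(x + 4); at x=-6 this is 1008, so x decreases.
∂L/∂y = -8(y - 4)(y - 3)(y + 4); at y=-1 this is -480, so y increases.
The x-coordinate has no critical point in that direction and runs off to infinity.

diverges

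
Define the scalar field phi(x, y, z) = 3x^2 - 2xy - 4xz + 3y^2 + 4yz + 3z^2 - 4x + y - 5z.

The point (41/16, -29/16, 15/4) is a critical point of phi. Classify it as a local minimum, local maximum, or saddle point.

The Hessian is constant: H = [[6, -2, -4], [-2, 6, 4], [-4, 4, 6]].
Leading principal minors: Δ₁ = 6, Δ₂ = 32, Δ₃ = 64.
All leading minors are positive, so H is positive definite: a local minimum.

local minimum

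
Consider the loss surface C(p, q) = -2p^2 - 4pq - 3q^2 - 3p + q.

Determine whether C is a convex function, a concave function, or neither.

concave

C is quadratic, so its Hessian is the constant matrix H = [[-4, -4], [-4, -6]].
det(H) = 8, tr(H) = -10.
det(H) > 0 and tr(H) < 0, so H is negative definite everywhere: concave.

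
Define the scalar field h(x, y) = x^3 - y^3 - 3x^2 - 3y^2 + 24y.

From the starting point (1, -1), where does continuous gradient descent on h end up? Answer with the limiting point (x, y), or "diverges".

h is separable, so gradient descent decouples: x follows -∂h/∂x, y follows -∂h/∂y.
∂h/∂x = 3x(x - 2); at x=1 this is -3, so x increases.
∂h/∂y = -3(y - 2)(y + 4); at y=-1 this is 27, so y decreases.
x converges to its nearest critical value 2 (a local min of the x-part); y converges to -4. The iterate converges to (2, -4).

(2, -4)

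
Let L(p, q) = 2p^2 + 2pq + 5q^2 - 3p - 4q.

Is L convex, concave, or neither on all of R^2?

convex

L is quadratic, so its Hessian is the constant matrix H = [[4, 2], [2, 10]].
det(H) = 36, tr(H) = 14.
det(H) > 0 and tr(H) > 0, so H is positive definite everywhere: convex.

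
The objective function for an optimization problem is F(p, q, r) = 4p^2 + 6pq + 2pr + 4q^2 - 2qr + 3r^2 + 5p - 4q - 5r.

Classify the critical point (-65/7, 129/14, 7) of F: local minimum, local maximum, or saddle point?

local minimum

The Hessian is constant: H = [[8, 6, 2], [6, 8, -2], [2, -2, 6]].
Leading principal minors: Δ₁ = 8, Δ₂ = 28, Δ₃ = 56.
All leading minors are positive, so H is positive definite: a local minimum.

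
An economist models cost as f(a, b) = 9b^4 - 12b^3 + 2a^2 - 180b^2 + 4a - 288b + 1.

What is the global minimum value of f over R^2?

-2497

f(a,b) separates as P(a) + Q(b) + 1, so its minimum is min P + min Q + 1.
P'(a) = 4a + 4 vanishes at a ∈ {-1}; Q'(b) = 36(b - 4)(b + 1)(b + 2) vanishes at b ∈ {-2, -1, 4}.
Local minima of P (where P''>0): P(-1)=-2. Local minima of Q: Q(-2)=96, Q(4)=-2496.
So the global minimum of f is P(-1) + Q(4) + 1 = -2 − 2496 + 1 = -2497, attained at (-1, 4).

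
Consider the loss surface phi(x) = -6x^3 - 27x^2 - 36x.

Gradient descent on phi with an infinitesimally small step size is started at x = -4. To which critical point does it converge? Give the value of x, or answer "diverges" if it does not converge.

phi'(x) = -18(x + 1)(x + 2), so phi'(-4) = -108.
Gradient descent moves in the -phi' direction, i.e. x is increasing.
The nearest critical point in that direction is x = -2, where phi'' = 18 > 0 (a local minimum). The iterate converges there.

-2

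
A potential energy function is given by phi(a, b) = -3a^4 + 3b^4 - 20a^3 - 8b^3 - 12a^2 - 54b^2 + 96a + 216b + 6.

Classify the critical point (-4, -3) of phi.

The mixed partial ∂²phi/∂a∂b is 0, so the Hessian at any point is diag(phi_aa, phi_bb) = diag(-12(3a^2 + 10a + 2), 12(3b^2 - 4b - 9)).
At (-4, -3): H = diag(-120, 360).
The eigenvalues have opposite signs, so H is indefinite: a saddle point.

saddle point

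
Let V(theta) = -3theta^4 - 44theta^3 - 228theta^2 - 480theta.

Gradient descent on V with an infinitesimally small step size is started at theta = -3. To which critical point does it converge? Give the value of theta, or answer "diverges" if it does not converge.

V'(theta) = -12(theta + 2)(theta + 4)(theta + 5), so V'(-3) = 24.
Gradient descent moves in the -V' direction, i.e. theta is decreasing.
The nearest critical point in that direction is theta = -4, where V'' = 24 > 0 (a local minimum). The iterate converges there.

-4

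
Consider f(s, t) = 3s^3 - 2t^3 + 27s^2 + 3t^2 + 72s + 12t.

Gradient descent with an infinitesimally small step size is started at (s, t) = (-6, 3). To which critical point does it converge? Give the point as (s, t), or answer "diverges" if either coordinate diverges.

f is separable, so gradient descent decouples: s follows -∂f/∂s, t follows -∂f/∂t.
∂f/∂s = 9(s + 2)(s + 4); at s=-6 this is 72, so s decreases.
∂f/∂t = -6(t - 2)(t + 1); at t=3 this is -24, so t increases.
The s-coordinate has no critical point in that direction and runs off to infinity.

diverges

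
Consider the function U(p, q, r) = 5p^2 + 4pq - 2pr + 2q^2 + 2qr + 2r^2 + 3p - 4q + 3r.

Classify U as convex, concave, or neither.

convex

U is quadratic, so its Hessian is the constant matrix H = [[10, 4, -2], [4, 4, 2], [-2, 2, 4]].
Leading principal minors: 10, 24, 8.
All positive ⇒ H ≻ 0 ⇒ convex.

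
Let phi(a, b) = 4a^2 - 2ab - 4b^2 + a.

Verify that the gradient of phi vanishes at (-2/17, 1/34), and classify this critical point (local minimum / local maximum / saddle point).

∇phi = (8a - 2b + 1, -2a - 8b); substituting (-2/17, 1/34) gives ∇phi = (0, 0), so (-2/17, 1/34) is indeed a critical point.
The Hessian of phi is constant: H = [[8, -2], [-2, -8]].
det(H) = 8·(-8) − (-2)² = -68.
Since det(H) < 0, H is indefinite and the critical point is a saddle point.

saddle point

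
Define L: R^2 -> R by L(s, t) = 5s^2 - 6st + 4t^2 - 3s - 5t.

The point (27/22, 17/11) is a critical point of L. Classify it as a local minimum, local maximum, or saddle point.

local minimum

The Hessian of L is constant: H = [[10, -6], [-6, 8]].
det(H) = 10·8 − (-6)² = 44.
det(H) > 0 and tr(H) = 18 > 0, so H is positive definite and the point is a local minimum.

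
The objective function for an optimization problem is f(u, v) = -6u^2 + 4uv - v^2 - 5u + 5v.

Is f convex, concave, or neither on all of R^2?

concave

f is quadratic, so its Hessian is the constant matrix H = [[-12, 4], [4, -2]].
det(H) = 8, tr(H) = -14.
det(H) > 0 and tr(H) < 0, so H is negative definite everywhere: concave.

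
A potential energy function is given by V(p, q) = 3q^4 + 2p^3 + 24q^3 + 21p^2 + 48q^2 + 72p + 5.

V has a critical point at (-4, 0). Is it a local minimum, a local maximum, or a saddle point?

The mixed partial ∂²V/∂p∂q is 0, so the Hessian at any point is diag(V_pp, V_qq) = diag(6(2p + 7), 12(3q^2 + 12q + 8)).
At (-4, 0): H = diag(-6, 96).
The eigenvalues have opposite signs, so H is indefinite: a saddle point.

saddle point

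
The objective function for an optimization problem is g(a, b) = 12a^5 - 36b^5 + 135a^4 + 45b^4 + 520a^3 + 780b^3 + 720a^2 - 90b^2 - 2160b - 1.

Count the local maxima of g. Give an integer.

4

g separates as a function of a plus a function of b, so ∇g=0 decouples.
∂g/∂a = 60a(a + 2)(a + 3)(a + 4) = 0 at a ∈ {-4, -3, -2, 0}; ∂g/∂b = -180(b - 4)(b - 1)(b + 1)(b + 3) = 0 at b ∈ {-3, -1, 1, 4}.
The Hessian is diagonal: diag(g_aa, g_bb). Second derivatives: g_aa(-4)=-480, g_aa(-3)=180, g_aa(-2)=-240, g_aa(0)=1440; g_bb(-3)=10080, g_bb(-1)=-3600, g_bb(1)=4320, g_bb(4)=-18900.
Local maxima occur where both diagonal entries negative: (-4, -1), (-4, 4), (-2, -1), (-2, 4). Count: 4.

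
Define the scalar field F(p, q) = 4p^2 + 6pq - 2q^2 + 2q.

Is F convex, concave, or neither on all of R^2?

F is quadratic, so its Hessian is the constant matrix H = [[8, 6], [6, -4]].
det(H) = -68, tr(H) = 4.
det(H) < 0, so H is indefinite: neither convex nor concave.

neither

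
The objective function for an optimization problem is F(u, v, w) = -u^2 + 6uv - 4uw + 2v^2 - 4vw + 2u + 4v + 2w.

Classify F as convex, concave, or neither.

F is quadratic, so its Hessian is the constant matrix H = [[-2, 6, -4], [6, 4, -4], [-4, -4, 0]].
Leading principal minors: -2, -44, 160.
Neither pattern holds ⇒ H is indefinite ⇒ neither convex nor concave.

neither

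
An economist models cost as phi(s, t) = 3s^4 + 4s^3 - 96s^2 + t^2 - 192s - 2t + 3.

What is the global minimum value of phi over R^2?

-1278

phi(s,t) separates as P(s) + Q(t) + 3, so its minimum is min P + min Q + 3.
P'(s) = 12(s - 4)(s + 1)(s + 4) vanishes at s ∈ {-4, -1, 4}; Q'(t) = 2(t - 1) vanishes at t ∈ {1}.
Local minima of P (where P''>0): P(-4)=-256, P(4)=-1280. Local minima of Q: Q(1)=-1.
So the global minimum of phi is P(4) + Q(1) + 3 = -1280 − 1 + 3 = -1278, attained at (4, 1).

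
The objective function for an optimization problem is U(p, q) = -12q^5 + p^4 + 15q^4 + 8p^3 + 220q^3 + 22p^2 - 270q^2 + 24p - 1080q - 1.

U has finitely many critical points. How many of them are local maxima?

U separates as a function of p plus a function of q, so ∇U=0 decouples.
∂U/∂p = 4(p + 1)(p + 2)(p + 3) = 0 at p ∈ {-3, -2, -1}; ∂U/∂q = -60(q - 3)(q - 2)(q + 1)(q + 3) = 0 at q ∈ {-3, -1, 2, 3}.
The Hessian is diagonal: diag(U_pp, U_qq). Second derivatives: U_pp(-3)=8, U_pp(-2)=-4, U_pp(-1)=8; U_qq(-3)=3600, U_qq(-1)=-1440, U_qq(2)=900, U_qq(3)=-1440.
Local maxima occur where both diagonal entries negative: (-2, -1), (-2, 3). Count: 2.

2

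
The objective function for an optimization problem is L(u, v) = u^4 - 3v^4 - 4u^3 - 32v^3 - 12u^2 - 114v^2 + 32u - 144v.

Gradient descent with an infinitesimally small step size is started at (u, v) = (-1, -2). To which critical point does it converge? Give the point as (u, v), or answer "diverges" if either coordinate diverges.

(-2, -3)

L is separable, so gradient descent decouples: u follows -∂L/∂u, v follows -∂L/∂v.
∂L/∂u = 4(u - 4)(u - 1)(u + 2); at u=-1 this is 40, so u decreases.
∂L/∂v = -12(v + 1)(v + 3)(v + 4); at v=-2 this is 24, so v decreases.
u converges to its nearest critical value -2 (a local min of the u-part); v converges to -3. The iterate converges to (-2, -3).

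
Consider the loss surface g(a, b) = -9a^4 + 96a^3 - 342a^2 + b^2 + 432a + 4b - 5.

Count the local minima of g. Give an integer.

1

g separates as a function of a plus a function of b, so ∇g=0 decouples.
∂g/∂a = -36(a - 4)(a - 3)(a - 1) = 0 at a ∈ {1, 3, 4}; ∂g/∂b = 2(b + 2) = 0 at b ∈ {-2}.
The Hessian is diagonal: diag(g_aa, g_bb). Second derivatives: g_aa(1)=-216, g_aa(3)=72, g_aa(4)=-108; g_bb(-2)=2.
Local minima occur where both diagonal entries positive: (3, -2). Count: 1.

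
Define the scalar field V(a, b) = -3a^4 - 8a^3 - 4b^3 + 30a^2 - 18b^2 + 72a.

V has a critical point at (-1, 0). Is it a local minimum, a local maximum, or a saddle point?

saddle point

The mixed partial ∂²V/∂a∂b is 0, so the Hessian at any point is diag(V_aa, V_bb) = diag(12(-3a^2 - 4a + 5), -12(2b + 3)).
At (-1, 0): H = diag(72, -36).
The eigenvalues have opposite signs, so H is indefinite: a saddle point.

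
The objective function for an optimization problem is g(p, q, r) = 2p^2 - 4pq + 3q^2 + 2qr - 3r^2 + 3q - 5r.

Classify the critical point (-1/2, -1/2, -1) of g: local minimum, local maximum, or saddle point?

saddle point

The Hessian is constant: H = [[4, -4, 0], [-4, 6, 2], [0, 2, -6]].
Leading principal minors: Δ₁ = 4, Δ₂ = 8, Δ₃ = -64.
The minors fit neither the all-positive nor the alternating-sign pattern, so H is indefinite: a saddle point.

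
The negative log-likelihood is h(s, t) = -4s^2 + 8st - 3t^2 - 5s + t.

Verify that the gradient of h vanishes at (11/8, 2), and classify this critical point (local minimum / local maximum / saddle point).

∇h = (-8s + 8t - 5, 8s - 6t + 1); substituting (11/8, 2) gives ∇h = (0, 0), so (11/8, 2) is indeed a critical point.
The Hessian of h is constant: H = [[-8, 8], [8, -6]].
det(H) = (-8)·(-6) − 8² = -16.
Since det(H) < 0, H is indefinite and the critical point is a saddle point.

saddle point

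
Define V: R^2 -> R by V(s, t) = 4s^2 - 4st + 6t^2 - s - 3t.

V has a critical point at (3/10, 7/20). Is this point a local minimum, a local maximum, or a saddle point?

local minimum

The Hessian of V is constant: H = [[8, -4], [-4, 12]].
det(H) = 8·12 − (-4)² = 80.
det(H) > 0 and tr(H) = 20 > 0, so H is positive definite and the point is a local minimum.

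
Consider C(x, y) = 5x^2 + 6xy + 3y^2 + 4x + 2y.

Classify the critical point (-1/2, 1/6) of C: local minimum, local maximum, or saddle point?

local minimum

The Hessian of C is constant: H = [[10, 6], [6, 6]].
det(H) = 10·6 − 6² = 24.
det(H) > 0 and tr(H) = 16 > 0, so H is positive definite and the point is a local minimum.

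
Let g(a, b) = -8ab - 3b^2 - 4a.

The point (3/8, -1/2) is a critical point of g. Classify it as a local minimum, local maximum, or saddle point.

saddle point

The Hessian of g is constant: H = [[0, -8], [-8, -6]].
det(H) = 0·(-6) − (-8)² = -64.
Since det(H) < 0, H is indefinite and the critical point is a saddle point.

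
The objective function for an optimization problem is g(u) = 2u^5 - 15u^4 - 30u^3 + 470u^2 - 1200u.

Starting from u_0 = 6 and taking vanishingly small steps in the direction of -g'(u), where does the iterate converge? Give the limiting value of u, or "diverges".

5

g'(u) = 10(u - 5)(u - 3)(u - 2)(u + 4), so g'(6) = 1200.
Gradient descent moves in the -g' direction, i.e. u is decreasing.
The nearest critical point in that direction is u = 5, where g'' = 540 > 0 (a local minimum). The iterate converges there.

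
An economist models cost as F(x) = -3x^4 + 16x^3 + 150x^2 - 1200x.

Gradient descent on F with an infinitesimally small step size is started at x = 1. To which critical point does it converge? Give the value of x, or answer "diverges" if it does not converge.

4

F'(x) = -12(x - 5)(x - 4)(x + 5), so F'(1) = -864.
Gradient descent moves in the -F' direction, i.e. x is increasing.
The nearest critical point in that direction is x = 4, where F'' = 108 > 0 (a local minimum). The iterate converges there.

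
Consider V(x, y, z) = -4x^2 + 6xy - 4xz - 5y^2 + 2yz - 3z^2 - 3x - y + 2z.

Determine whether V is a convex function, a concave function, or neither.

V is quadratic, so its Hessian is the constant matrix H = [[-8, 6, -4], [6, -10, 2], [-4, 2, -6]].
Leading principal minors: -8, 44, -168.
Signs alternate −, +, − ⇒ H ≺ 0 ⇒ concave.

concave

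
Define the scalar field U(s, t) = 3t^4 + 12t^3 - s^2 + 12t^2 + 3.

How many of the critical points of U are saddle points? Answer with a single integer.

U separates as a function of s plus a function of t, so ∇U=0 decouples.
∂U/∂s = -2s = 0 at s ∈ {0}; ∂U/∂t = 12t(t + 1)(t + 2) = 0 at t ∈ {-2, -1, 0}.
The Hessian is diagonal: diag(U_ss, U_tt). Second derivatives: U_ss(0)=-2; U_tt(-2)=24, U_tt(-1)=-12, U_tt(0)=24.
Saddle points occur where the two diagonal entries have opposite signs: (0, -2), (0, 0). Count: 2.

2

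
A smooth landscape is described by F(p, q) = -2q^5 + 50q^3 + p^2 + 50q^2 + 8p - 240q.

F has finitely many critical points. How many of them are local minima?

2

F separates as a function of p plus a function of q, so ∇F=0 decouples.
∂F/∂p = 2(p + 4) = 0 at p ∈ {-4}; ∂F/∂q = -10(q - 4)(q - 1)(q + 2)(q + 3) = 0 at q ∈ {-3, -2, 1, 4}.
The Hessian is diagonal: diag(F_pp, F_qq). Second derivatives: F_pp(-4)=2; F_qq(-3)=280, F_qq(-2)=-180, F_qq(1)=360, F_qq(4)=-1260.
Local minima occur where both diagonal entries positive: (-4, -3), (-4, 1). Count: 2.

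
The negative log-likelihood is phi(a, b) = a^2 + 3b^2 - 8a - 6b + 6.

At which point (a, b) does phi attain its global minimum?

(4, 1)

phi(a,b) separates as P(a) + Q(b) + 6, so its minimum is min P + min Q + 6.
P'(a) = 2a - 8 vanishes at a ∈ {4}; Q'(b) = 6b - 6 vanishes at b ∈ {1}.
Local minima of P (where P''>0): P(4)=-16. Local minima of Q: Q(1)=-3.
So the global minimum of phi is P(4) + Q(1) + 6 = -16 − 3 + 6 = -13, attained at (4, 1).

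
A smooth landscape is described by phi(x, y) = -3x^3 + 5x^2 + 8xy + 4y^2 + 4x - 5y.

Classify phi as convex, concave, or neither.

The term -3x^3 is cubic, so the Hessian is not constant.
∂²phi/∂x² = -18x + 10, which takes both signs as x varies (negative for sufficiently large x). A diagonal entry of the Hessian changing sign means the Hessian is neither positive- nor negative-semidefinite on all of R^2.

neither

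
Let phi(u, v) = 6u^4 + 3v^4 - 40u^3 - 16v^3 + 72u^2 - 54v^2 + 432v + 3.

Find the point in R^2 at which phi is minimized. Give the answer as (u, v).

phi(u,v) separates as P(u) + Q(v) + 3, so its minimum is min P + min Q + 3.
P'(u) = 24u(u - 3)(u - 2) vanishes at u ∈ {0, 2, 3}; Q'(v) = 12(v - 4)(v - 3)(v + 3) vanishes at v ∈ {-3, 3, 4}.
Local minima of P (where P''>0): P(0)=0, P(3)=54. Local minima of Q: Q(-3)=-1107, Q(4)=608.
So the global minimum of phi is P(0) + Q(-3) + 3 = 0 − 1107 + 3 = -1104, attained at (0, -3).

(0, -3)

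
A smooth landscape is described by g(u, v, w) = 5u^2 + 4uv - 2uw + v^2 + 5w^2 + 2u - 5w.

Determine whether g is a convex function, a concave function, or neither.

convex

g is quadratic, so its Hessian is the constant matrix H = [[10, 4, -2], [4, 2, 0], [-2, 0, 10]].
Leading principal minors: 10, 4, 32.
All positive ⇒ H ≻ 0 ⇒ convex.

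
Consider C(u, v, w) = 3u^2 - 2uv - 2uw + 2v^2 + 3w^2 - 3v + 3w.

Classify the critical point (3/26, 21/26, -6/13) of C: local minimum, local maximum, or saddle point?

The Hessian is constant: H = [[6, -2, -2], [-2, 4, 0], [-2, 0, 6]].
Leading principal minors: Δ₁ = 6, Δ₂ = 20, Δ₃ = 104.
All leading minors are positive, so H is positive definite: a local minimum.

local minimum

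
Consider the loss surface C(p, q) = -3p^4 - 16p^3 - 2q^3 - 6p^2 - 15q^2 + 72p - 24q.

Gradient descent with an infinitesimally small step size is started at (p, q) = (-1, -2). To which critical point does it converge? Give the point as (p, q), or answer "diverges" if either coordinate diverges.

(-2, -4)

C is separable, so gradient descent decouples: p follows -∂C/∂p, q follows -∂C/∂q.
∂C/∂p = -12(p - 1)(p + 2)(p + 3); at p=-1 this is 48, so p decreases.
∂C/∂q = -6(q + 1)(q + 4); at q=-2 this is 12, so q decreases.
p converges to its nearest critical value -2 (a local min of the p-part); q converges to -4. The iterate converges to (-2, -4).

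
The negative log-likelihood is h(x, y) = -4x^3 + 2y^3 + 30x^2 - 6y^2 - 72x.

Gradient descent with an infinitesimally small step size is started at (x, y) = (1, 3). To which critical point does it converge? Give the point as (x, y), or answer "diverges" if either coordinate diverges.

h is separable, so gradient descent decouples: x follows -∂h/∂x, y follows -∂h/∂y.
∂h/∂x = -12(x - 3)(x - 2); at x=1 this is -24, so x increases.
∂h/∂y = 6y(y - 2); at y=3 this is 18, so y decreases.
x converges to its nearest critical value 2 (a local min of the x-part); y converges to 2. The iterate converges to (2, 2).

(2, 2)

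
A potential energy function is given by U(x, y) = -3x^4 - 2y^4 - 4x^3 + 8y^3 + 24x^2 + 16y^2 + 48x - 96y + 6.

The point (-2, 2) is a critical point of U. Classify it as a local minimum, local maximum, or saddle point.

saddle point

The mixed partial ∂²U/∂x∂y is 0, so the Hessian at any point is diag(U_xx, U_yy) = diag(12(-3x^2 - 2x + 4), 8(-3y^2 + 6y + 4)).
At (-2, 2): H = diag(-48, 32).
The eigenvalues have opposite signs, so H is indefinite: a saddle point.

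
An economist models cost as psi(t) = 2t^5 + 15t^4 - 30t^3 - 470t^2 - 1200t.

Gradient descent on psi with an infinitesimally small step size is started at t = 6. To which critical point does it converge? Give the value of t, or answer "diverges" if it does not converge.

4

psi'(t) = 10(t - 4)(t + 2)(t + 3)(t + 5), so psi'(6) = 15840.
Gradient descent moves in the -psi' direction, i.e. t is decreasing.
The nearest critical point in that direction is t = 4, where psi'' = 3780 > 0 (a local minimum). The iterate converges there.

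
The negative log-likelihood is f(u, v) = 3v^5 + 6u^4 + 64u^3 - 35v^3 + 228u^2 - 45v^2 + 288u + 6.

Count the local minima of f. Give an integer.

f separates as a function of u plus a function of v, so ∇f=0 decouples.
∂f/∂u = 24(u + 1)(u + 3)(u + 4) = 0 at u ∈ {-4, -3, -1}; ∂f/∂v = 15v(v - 3)(v + 1)(v + 2) = 0 at v ∈ {-2, -1, 0, 3}.
The Hessian is diagonal: diag(f_uu, f_vv). Second derivatives: f_uu(-4)=72, f_uu(-3)=-48, f_uu(-1)=144; f_vv(-2)=-150, f_vv(-1)=60, f_vv(0)=-90, f_vv(3)=900.
Local minima occur where both diagonal entries positive: (-4, -1), (-4, 3), (-1, -1), (-1, 3). Count: 4.

4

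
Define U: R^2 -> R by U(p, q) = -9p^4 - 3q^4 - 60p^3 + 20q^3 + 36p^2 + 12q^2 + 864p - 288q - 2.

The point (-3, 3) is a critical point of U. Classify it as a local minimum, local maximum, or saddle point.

local minimum

The mixed partial ∂²U/∂p∂q is 0, so the Hessian at any point is diag(U_pp, U_qq) = diag(36(-3p^2 - 10p + 2), 12(-3q^2 + 10q + 2)).
At (-3, 3): H = diag(180, 60).
Both eigenvalues are positive, so H is positive definite: a local minimum.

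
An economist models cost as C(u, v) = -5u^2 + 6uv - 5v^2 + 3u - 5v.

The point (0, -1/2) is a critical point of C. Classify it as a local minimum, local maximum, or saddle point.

local maximum

The Hessian of C is constant: H = [[-10, 6], [6, -10]].
det(H) = (-10)·(-10) − 6² = 64.
det(H) > 0 and tr(H) = -20 < 0, so H is negative definite and the point is a local maximum.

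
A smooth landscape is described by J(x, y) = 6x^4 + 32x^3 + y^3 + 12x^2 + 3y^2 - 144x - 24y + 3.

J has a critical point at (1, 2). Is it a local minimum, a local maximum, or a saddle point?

The mixed partial ∂²J/∂x∂y is 0, so the Hessian at any point is diag(J_xx, J_yy) = diag(24(3x^2 + 8x + 1), 6(y + 1)).
At (1, 2): H = diag(288, 18).
Both eigenvalues are positive, so H is positive definite: a local minimum.

local minimum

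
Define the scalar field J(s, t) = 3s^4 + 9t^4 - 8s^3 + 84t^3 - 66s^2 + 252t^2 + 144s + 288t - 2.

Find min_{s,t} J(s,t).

J(s,t) separates as P(s) + Q(t) − 2, so its minimum is min P + min Q − 2.
P'(s) = 12(s - 4)(s - 1)(s + 3) vanishes at s ∈ {-3, 1, 4}; Q'(t) = 36(t + 1)(t + 2)(t + 4) vanishes at t ∈ {-4, -2, -1}.
Local minima of P (where P''>0): P(-3)=-567, P(4)=-224. Local minima of Q: Q(-4)=-192, Q(-1)=-111.
So the global minimum of J is P(-3) + Q(-4) − 2 = -567 − 192 − 2 = -761, attained at (-3, -4).

-761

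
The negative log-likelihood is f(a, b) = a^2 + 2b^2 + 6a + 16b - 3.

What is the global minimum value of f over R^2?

-44

f(a,b) separates as P(a) + Q(b) − 3, so its minimum is min P + min Q − 3.
P'(a) = 2a + 6 vanishes at a ∈ {-3}; Q'(b) = 4b + 16 vanishes at b ∈ {-4}.
Local minima of P (where P''>0): P(-3)=-9. Local minima of Q: Q(-4)=-32.
So the global minimum of f is P(-3) + Q(-4) − 3 = -9 − 32 − 3 = -44, attained at (-3, -4).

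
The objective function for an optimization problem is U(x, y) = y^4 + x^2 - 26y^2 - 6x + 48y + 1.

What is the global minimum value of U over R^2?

-360

U(x,y) separates as P(x) + Q(y) + 1, so its minimum is min P + min Q + 1.
P'(x) = 2x - 6 vanishes at x ∈ {3}; Q'(y) = 4(y - 3)(y - 1)(y + 4) vanishes at y ∈ {-4, 1, 3}.
Local minima of P (where P''>0): P(3)=-9. Local minima of Q: Q(-4)=-352, Q(3)=-9.
So the global minimum of U is P(3) + Q(-4) + 1 = -9 − 352 + 1 = -360, attained at (3, -4).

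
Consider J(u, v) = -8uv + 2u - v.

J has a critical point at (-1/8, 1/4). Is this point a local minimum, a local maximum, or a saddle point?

saddle point

The Hessian of J is constant: H = [[0, -8], [-8, 0]].
det(H) = 0·0 − (-8)² = -64.
Since det(H) < 0, H is indefinite and the critical point is a saddle point.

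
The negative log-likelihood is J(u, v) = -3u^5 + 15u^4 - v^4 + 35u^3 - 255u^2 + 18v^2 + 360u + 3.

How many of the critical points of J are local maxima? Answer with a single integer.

4

J separates as a function of u plus a function of v, so ∇J=0 decouples.
∂J/∂u = -15(u - 4)(u - 2)(u - 1)(u + 3) = 0 at u ∈ {-3, 1, 2, 4}; ∂J/∂v = -4v(v - 3)(v + 3) = 0 at v ∈ {-3, 0, 3}.
The Hessian is diagonal: diag(J_uu, J_vv). Second derivatives: J_uu(-3)=2100, J_uu(1)=-180, J_uu(2)=150, J_uu(4)=-630; J_vv(-3)=-72, J_vv(0)=36, J_vv(3)=-72.
Local maxima occur where both diagonal entries negative: (1, -3), (1, 3), (4, -3), (4, 3). Count: 4.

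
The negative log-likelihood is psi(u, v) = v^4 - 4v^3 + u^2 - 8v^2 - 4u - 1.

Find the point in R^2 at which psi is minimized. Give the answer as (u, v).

psi(u,v) separates as P(u) + Q(v) − 1, so its minimum is min P + min Q − 1.
P'(u) = 2u - 4 vanishes at u ∈ {2}; Q'(v) = 4v(v - 4)(v + 1) vanishes at v ∈ {-1, 0, 4}.
Local minima of P (where P''>0): P(2)=-4. Local minima of Q: Q(-1)=-3, Q(4)=-128.
So the global minimum of psi is P(2) + Q(4) − 1 = -4 − 128 − 1 = -133, attained at (2, 4).

(2, 4)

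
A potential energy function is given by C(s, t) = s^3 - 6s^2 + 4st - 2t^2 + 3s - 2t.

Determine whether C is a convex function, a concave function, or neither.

The term s^3 is cubic, so the Hessian is not constant.
∂²C/∂s² = 6s - 12, which takes both signs as s varies (negative for sufficiently negative s). A diagonal entry of the Hessian changing sign means the Hessian is neither positive- nor negative-semidefinite on all of R^2.

neither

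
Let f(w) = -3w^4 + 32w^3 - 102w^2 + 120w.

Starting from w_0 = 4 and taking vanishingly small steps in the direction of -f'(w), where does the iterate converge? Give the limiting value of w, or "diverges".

f'(w) = -12(w - 5)(w - 2)(w - 1), so f'(4) = 72.
Gradient descent moves in the -f' direction, i.e. w is decreasing.
The nearest critical point in that direction is w = 2, where f'' = 36 > 0 (a local minimum). The iterate converges there.

2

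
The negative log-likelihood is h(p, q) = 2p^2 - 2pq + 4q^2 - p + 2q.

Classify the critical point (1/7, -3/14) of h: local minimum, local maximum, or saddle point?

local minimum

The Hessian of h is constant: H = [[4, -2], [-2, 8]].
det(H) = 4·8 − (-2)² = 28.
det(H) > 0 and tr(H) = 12 > 0, so H is positive definite and the point is a local minimum.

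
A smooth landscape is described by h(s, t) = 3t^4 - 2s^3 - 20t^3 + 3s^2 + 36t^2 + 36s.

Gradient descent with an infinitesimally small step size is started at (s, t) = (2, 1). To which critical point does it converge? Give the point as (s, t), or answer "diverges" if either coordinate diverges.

(-2, 0)

h is separable, so gradient descent decouples: s follows -∂h/∂s, t follows -∂h/∂t.
∂h/∂s = -6(s - 3)(s + 2); at s=2 this is 24, so s decreases.
∂h/∂t = 12t(t - 3)(t - 2); at t=1 this is 24, so t decreases.
s converges to its nearest critical value -2 (a local min of the s-part); t converges to 0. The iterate converges to (-2, 0).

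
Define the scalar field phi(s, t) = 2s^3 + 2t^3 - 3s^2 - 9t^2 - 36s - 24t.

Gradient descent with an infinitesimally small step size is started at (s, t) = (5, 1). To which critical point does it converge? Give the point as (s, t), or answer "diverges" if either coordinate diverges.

phi is separable, so gradient descent decouples: s follows -∂phi/∂s, t follows -∂phi/∂t.
∂phi/∂s = 6(s - 3)(s + 2); at s=5 this is 84, so s decreases.
∂phi/∂t = 6(t - 4)(t + 1); at t=1 this is -36, so t increases.
s converges to its nearest critical value 3 (a local min of the s-part); t converges to 4. The iterate converges to (3, 4).

(3, 4)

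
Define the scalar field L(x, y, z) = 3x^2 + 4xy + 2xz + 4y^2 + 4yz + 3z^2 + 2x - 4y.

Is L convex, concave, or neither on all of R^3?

L is quadratic, so its Hessian is the constant matrix H = [[6, 4, 2], [4, 8, 4], [2, 4, 6]].
Leading principal minors: 6, 32, 128.
All positive ⇒ H ≻ 0 ⇒ convex.

convex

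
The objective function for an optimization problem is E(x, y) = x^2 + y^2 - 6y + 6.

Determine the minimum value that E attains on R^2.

E(x,y) separates as P(x) + Q(y) + 6, so its minimum is min P + min Q + 6.
P'(x) = 2x vanishes at x ∈ {0}; Q'(y) = 2y - 6 vanishes at y ∈ {3}.
Local minima of P (where P''>0): P(0)=0. Local minima of Q: Q(3)=-9.
So the global minimum of E is P(0) + Q(3) + 6 = 0 − 9 + 6 = -3, attained at (0, 3).

-3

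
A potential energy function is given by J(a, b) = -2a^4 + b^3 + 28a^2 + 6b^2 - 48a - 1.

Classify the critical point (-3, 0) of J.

The mixed partial ∂²J/∂a∂b is 0, so the Hessian at any point is diag(J_aa, J_bb) = diag(8(-3a^2 + 7), 6(b + 2)).
At (-3, 0): H = diag(-160, 12).
The eigenvalues have opposite signs, so H is indefinite: a saddle point.

saddle point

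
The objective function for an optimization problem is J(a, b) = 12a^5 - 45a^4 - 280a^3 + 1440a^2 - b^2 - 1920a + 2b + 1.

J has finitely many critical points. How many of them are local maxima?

J separates as a function of a plus a function of b, so ∇J=0 decouples.
∂J/∂a = 60(a - 4)(a - 2)(a - 1)(a + 4) = 0 at a ∈ {-4, 1, 2, 4}; ∂J/∂b = -2(b - 1) = 0 at b ∈ {1}.
The Hessian is diagonal: diag(J_aa, J_bb). Second derivatives: J_aa(-4)=-14400, J_aa(1)=900, J_aa(2)=-720, J_aa(4)=2880; J_bb(1)=-2.
Local maxima occur where both diagonal entries negative: (-4, 1), (2, 1). Count: 2.

2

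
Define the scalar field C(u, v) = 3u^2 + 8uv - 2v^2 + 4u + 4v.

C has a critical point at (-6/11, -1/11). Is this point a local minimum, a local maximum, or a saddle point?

saddle point

The Hessian of C is constant: H = [[6, 8], [8, -4]].
det(H) = 6·(-4) − 8² = -88.
Since det(H) < 0, H is indefinite and the critical point is a saddle point.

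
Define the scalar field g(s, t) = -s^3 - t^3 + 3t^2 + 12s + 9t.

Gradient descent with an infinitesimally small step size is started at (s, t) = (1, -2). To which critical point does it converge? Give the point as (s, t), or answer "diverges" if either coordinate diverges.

(-2, -1)

g is separable, so gradient descent decouples: s follows -∂g/∂s, t follows -∂g/∂t.
∂g/∂s = -3(s - 2)(s + 2); at s=1 this is 9, so s decreases.
∂g/∂t = -3(t - 3)(t + 1); at t=-2 this is -15, so t increases.
s converges to its nearest critical value -2 (a local min of the s-part); t converges to -1. The iterate converges to (-2, -1).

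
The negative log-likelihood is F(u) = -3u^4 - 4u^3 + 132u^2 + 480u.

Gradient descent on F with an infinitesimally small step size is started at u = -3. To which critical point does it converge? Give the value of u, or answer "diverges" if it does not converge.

F'(u) = -12(u - 5)(u + 2)(u + 4), so F'(-3) = -96.
Gradient descent moves in the -F' direction, i.e. u is increasing.
The nearest critical point in that direction is u = -2, where F'' = 168 > 0 (a local minimum). The iterate converges there.

-2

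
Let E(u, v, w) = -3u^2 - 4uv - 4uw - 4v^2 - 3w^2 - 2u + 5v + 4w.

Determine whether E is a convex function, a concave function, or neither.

concave

E is quadratic, so its Hessian is the constant matrix H = [[-6, -4, -4], [-4, -8, 0], [-4, 0, -6]].
Leading principal minors: -6, 32, -64.
Signs alternate −, +, − ⇒ H ≺ 0 ⇒ concave.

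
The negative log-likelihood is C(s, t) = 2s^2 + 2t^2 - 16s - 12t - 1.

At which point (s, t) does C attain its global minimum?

C(s,t) separates as P(s) + Q(t) − 1, so its minimum is min P + min Q − 1.
P'(s) = 4s - 16 vanishes at s ∈ {4}; Q'(t) = 4(t - 3) vanishes at t ∈ {3}.
Local minima of P (where P''>0): P(4)=-32. Local minima of Q: Q(3)=-18.
So the global minimum of C is P(4) + Q(3) − 1 = -32 − 18 − 1 = -51, attained at (4, 3).

(4, 3)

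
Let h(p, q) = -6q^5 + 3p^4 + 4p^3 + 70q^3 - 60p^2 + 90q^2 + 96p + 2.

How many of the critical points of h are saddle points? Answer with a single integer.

6

h separates as a function of p plus a function of q, so ∇h=0 decouples.
∂h/∂p = 12(p - 2)(p - 1)(p + 4) = 0 at p ∈ {-4, 1, 2}; ∂h/∂q = -30q(q - 3)(q + 1)(q + 2) = 0 at q ∈ {-2, -1, 0, 3}.
The Hessian is diagonal: diag(h_pp, h_qq). Second derivatives: h_pp(-4)=360, h_pp(1)=-60, h_pp(2)=72; h_qq(-2)=300, h_qq(-1)=-120, h_qq(0)=180, h_qq(3)=-1800.
Saddle points occur where the two diagonal entries have opposite signs: (-4, -1), (-4, 3), (1, -2), (1, 0), (2, -1), (2, 3). Count: 6.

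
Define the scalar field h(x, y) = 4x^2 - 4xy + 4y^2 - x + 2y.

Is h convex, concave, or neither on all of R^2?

convex

h is quadratic, so its Hessian is the constant matrix H = [[8, -4], [-4, 8]].
det(H) = 48, tr(H) = 16.
det(H) > 0 and tr(H) > 0, so H is positive definite everywhere: convex.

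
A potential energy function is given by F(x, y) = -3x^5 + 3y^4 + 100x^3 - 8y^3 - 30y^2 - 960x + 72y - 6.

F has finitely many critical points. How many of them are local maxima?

F separates as a function of x plus a function of y, so ∇F=0 decouples.
∂F/∂x = -15(x - 4)(x - 2)(x + 2)(x + 4) = 0 at x ∈ {-4, -2, 2, 4}; ∂F/∂y = 12(y - 3)(y - 1)(y + 2) = 0 at y ∈ {-2, 1, 3}.
The Hessian is diagonal: diag(F_xx, F_yy). Second derivatives: F_xx(-4)=1440, F_xx(-2)=-720, F_xx(2)=720, F_xx(4)=-1440; F_yy(-2)=180, F_yy(1)=-72, F_yy(3)=120.
Local maxima occur where both diagonal entries negative: (-2, 1), (4, 1). Count: 2.

2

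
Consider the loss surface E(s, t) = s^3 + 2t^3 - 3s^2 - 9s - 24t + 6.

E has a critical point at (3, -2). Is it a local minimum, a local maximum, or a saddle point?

saddle point

The mixed partial ∂²E/∂s∂t is 0, so the Hessian at any point is diag(E_ss, E_tt) = diag(6(s - 1), 12t).
At (3, -2): H = diag(12, -24).
The eigenvalues have opposite signs, so H is indefinite: a saddle point.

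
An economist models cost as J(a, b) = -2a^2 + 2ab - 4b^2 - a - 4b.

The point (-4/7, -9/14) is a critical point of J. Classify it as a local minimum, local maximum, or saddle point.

The Hessian of J is constant: H = [[-4, 2], [2, -8]].
det(H) = (-4)·(-8) − 2² = 28.
det(H) > 0 and tr(H) = -12 < 0, so H is negative definite and the point is a local maximum.

local maximum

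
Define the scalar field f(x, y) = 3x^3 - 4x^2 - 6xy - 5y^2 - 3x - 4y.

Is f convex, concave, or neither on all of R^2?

The term 3x^3 is cubic, so the Hessian is not constant.
∂²f/∂x² = 18x - 8, which takes both signs as x varies (negative for sufficiently negative x). A diagonal entry of the Hessian changing sign means the Hessian is neither positive- nor negative-semidefinite on all of R^2.

neither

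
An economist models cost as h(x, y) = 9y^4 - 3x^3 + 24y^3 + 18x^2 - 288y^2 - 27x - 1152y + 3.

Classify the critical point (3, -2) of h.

local maximum

The mixed partial ∂²h/∂x∂y is 0, so the Hessian at any point is diag(h_xx, h_yy) = diag(18(-x + 2), 36(3y^2 + 4y - 16)).
At (3, -2): H = diag(-18, -432).
Both eigenvalues are negative, so H is negative definite: a local maximum.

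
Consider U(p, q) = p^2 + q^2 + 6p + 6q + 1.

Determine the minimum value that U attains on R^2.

-17

U(p,q) separates as A(p) + B(q) + 1, so its minimum is min A + min B + 1.
A'(p) = 2p + 6 vanishes at p ∈ {-3}; B'(q) = 2q + 6 vanishes at q ∈ {-3}.
Local minima of A (where A''>0): A(-3)=-9. Local minima of B: B(-3)=-9.
So the global minimum of U is A(-3) + B(-3) + 1 = -9 − 9 + 1 = -17, attained at (-3, -3).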